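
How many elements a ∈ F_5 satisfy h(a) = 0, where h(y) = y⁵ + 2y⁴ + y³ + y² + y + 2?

1

Evaluate at each of the 5 elements of F_5:
h(0) = 2; h(1) = 3; h(2) = 0 → root; h(3) = 1; h(4) = 2.
Roots: {2}.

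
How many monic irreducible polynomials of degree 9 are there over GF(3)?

2184

Gauss's count: N_{3}(9) = (1/9) Σ_{d|9} μ(9/d)·3^d.
Divisors of 9: 1, 3, 9; μ(9/d) for each: 0, -1, 1.
Σ = − 3^3 + 3^9 = 19656.
N = 19656/9 = 2184.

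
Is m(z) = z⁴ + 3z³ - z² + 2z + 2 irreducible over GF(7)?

No

Check for roots in GF(7): m(0) = 2; m(1) = 0 → root; m(2) = 0 → root; m(3) = 0 → root; m(4) = 1; m(5) = 0 → root; m(6) = 4.
m(1) = 0, so (z − 1) divides m(z); m is reducible.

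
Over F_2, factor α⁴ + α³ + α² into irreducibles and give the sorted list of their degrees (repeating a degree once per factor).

1, 1, 2

Write f(α) = α⁴ + α³ + α².
Roots in F_2: f(0) = 0 → root; f(1) = 1.
Linear factors from roots: (α).
Complete factorization: f(α) = (α)^2·(α² + α + 1).
Factor degrees with multiplicity: 1 + 1 + 2 = 4.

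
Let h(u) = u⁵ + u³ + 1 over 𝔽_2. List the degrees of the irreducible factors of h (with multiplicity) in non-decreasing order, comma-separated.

Roots in 𝔽_2: h(0) = 1; h(1) = 1.
Complete factorization: h(u) = (u⁵ + u³ + 1).
Factor degrees with multiplicity: 5 = 5.

5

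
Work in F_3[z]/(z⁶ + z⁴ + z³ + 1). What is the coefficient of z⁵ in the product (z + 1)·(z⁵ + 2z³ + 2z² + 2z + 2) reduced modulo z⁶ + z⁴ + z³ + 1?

Multiply in F_3[z]: (z + 1)·(z⁵ + 2z³ + 2z² + 2z + 2) = z⁶ + z⁵ + 2z⁴ + z³ + z² + z + 2.
Reduce using z⁶ ≡ 2z⁴ + 2z³ + 2 (mod z⁶ + z⁴ + z³ + 1).
Reduced: z⁵ + z⁴ + z² + z + 1.

1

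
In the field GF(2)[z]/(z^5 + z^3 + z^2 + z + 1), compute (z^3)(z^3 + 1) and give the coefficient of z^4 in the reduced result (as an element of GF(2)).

Multiply in GF(2)[z]: (z^3)·(z^3 + 1) = z^6 + z^3.
Reduce using z^5 ≡ z^3 + z^2 + z + 1 (mod z^5 + z^3 + z^2 + z + 1).
Reduced: z^4 + z^2 + z.

1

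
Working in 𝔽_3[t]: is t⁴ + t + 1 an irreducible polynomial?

No

Write g(t) = t⁴ + t + 1.
Check for roots in 𝔽_3: g(0) = 1; g(1) = 0 → root; g(2) = 1.
g(1) = 0, so (t − 1) divides g(t); g is reducible.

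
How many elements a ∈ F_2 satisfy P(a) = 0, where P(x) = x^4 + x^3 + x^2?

1

Evaluate at each of the 2 elements of F_2:
P(0) = 0 → root; P(1) = 1.
Roots: {0}.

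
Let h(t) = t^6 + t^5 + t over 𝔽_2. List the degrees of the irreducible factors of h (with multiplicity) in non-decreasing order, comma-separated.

1, 2, 3

Roots in 𝔽_2: h(0) = 0 → root; h(1) = 1.
Linear factors from roots: (t).
Complete factorization: h(t) = (t)·(t^2 + t + 1)·(t^3 + t + 1).
Factor degrees with multiplicity: 1 + 2 + 3 = 6.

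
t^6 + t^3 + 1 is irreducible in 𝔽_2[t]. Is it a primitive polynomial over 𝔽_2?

No

Write f(t) = t^6 + t^3 + 1.
|GF(2^6)^×| = 2^6 − 1 = 63. Prime factorization: 63 = 3^2·7.
f is primitive ⇔ t has order 63 in GF(2)[t]/(f), i.e. t^(63/q) ≠ 1 for each prime q | 63.
t^(21) mod f = t^3.
t^(9) mod f = 1
Since t^(9) = 1, the order of t divides 9 < 63; not primitive.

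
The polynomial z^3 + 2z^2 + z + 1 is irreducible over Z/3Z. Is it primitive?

Yes

Write f(z) = z^3 + 2z^2 + z + 1.
|GF(3^3)^×| = 3^3 − 1 = 26. Prime factorization: 26 = 2·13.
f is primitive ⇔ z has order 26 in GF(3)[z]/(f), i.e. z^(26/q) ≠ 1 for each prime q | 26.
z^(13) mod f = 2.
z^(2) mod f = z^2.
None equal 1, so z has full order 26; f is primitive.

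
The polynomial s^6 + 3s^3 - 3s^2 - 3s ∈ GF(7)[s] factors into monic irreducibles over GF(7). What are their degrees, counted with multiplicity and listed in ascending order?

1, 1, 1, 3

Write h(s) = s^6 + 3s^3 - 3s^2 - 3s.
Linear factors from roots: (s), (s - 2), (s + 3).
Complete factorization: h(s) = (s)·(s + 3)·(s - 2)·(s^3 - s^2 - 3).
Factor degrees with multiplicity: 1 + 1 + 1 + 3 = 6.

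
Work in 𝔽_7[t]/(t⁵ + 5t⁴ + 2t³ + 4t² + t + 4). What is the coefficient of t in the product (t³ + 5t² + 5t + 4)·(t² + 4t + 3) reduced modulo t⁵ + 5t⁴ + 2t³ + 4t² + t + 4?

Multiply in 𝔽_7[t]: (t³ + 5t² + 5t + 4)·(t² + 4t + 3) = t⁵ + 2t⁴ + 4t² + 3t + 5.
Reduce using t⁵ ≡ 2t⁴ + 5t³ + 3t² + 6t + 3 (mod t⁵ + 5t⁴ + 2t³ + 4t² + t + 4).
Reduced: 4t⁴ + 5t³ + 2t + 1.

2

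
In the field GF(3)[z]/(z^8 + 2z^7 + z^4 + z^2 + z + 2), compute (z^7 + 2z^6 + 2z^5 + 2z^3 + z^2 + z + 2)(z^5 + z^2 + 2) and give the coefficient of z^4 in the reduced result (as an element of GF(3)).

Multiply in GF(3)[z]: (z^7 + 2z^6 + 2z^5 + 2z^3 + z^2 + z + 2)·(z^5 + z^2 + 2) = z^12 + 2z^11 + 2z^10 + z^9 + z^8 + 2z^7 + 2z^6 + 2z^5 + z^4 + 2z^3 + z^2 + 2z + 1.
Reduce using z^8 ≡ z^7 + 2z^4 + 2z^2 + 2z + 1 (mod z^8 + 2z^7 + z^4 + z^2 + z + 2).
Reduced: 2z^7 + 2z^6 + z^5 + 2z + 1.

0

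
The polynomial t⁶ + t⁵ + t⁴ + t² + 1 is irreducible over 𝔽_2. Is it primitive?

No

Write f(t) = t⁶ + t⁵ + t⁴ + t² + 1.
|GF(2^6)^×| = 2^6 − 1 = 63. Prime factorization: 63 = 3^2·7.
f is primitive ⇔ t has order 63 in GF(2)[t]/(f), i.e. t^(63/q) ≠ 1 for each prime q | 63.
t^(21) mod f = 1
t^(9) mod f = t³ + 1.
Since t^(21) = 1, the order of t divides 21 < 63; not primitive.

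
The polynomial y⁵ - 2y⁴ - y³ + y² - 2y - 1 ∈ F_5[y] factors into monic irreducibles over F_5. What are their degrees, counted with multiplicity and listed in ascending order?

Write f(y) = y⁵ - 2y⁴ - y³ + y² - 2y - 1.
Roots in F_5: f(0) = 4; f(1) = 1; f(2) = 1; f(3) = 1; f(4) = 0 → root.
Linear factors from roots: (y + 1).
Complete factorization: f(y) = (y + 1)·(y² - 2y - 1)·(y² - y + 1).
Factor degrees with multiplicity: 1 + 2 + 2 = 5.

1, 2, 2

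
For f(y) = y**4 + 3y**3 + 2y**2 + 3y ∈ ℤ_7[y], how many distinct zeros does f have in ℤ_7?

Evaluate at each of the 7 elements of ℤ_7:
f(0) = 0 → root; f(1) = 2; f(2) = 5; f(3) = 0 → root; f(4) = 2; f(5) = 1; f(6) = 4.
Roots: {0, 3}.

2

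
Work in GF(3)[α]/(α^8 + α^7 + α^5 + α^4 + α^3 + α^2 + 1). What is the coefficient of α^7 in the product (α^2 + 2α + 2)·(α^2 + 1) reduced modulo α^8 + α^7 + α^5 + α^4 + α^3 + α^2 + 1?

Multiply in GF(3)[α]: (α^2 + 2α + 2)·(α^2 + 1) = α^4 + 2α^3 + 2α + 2.
Reduced: α^4 + 2α^3 + 2α + 2.

0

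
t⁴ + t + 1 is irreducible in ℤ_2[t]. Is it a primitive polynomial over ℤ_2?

Write f(t) = t⁴ + t + 1.
|GF(2^4)^×| = 2^4 − 1 = 15. Prime factorization: 15 = 3·5.
f is primitive ⇔ t has order 15 in GF(2)[t]/(f), i.e. t^(15/q) ≠ 1 for each prime q | 15.
t^(5) mod f = t² + t.
t^(3) mod f = t³.
None equal 1, so t has full order 15; f is primitive.

Yes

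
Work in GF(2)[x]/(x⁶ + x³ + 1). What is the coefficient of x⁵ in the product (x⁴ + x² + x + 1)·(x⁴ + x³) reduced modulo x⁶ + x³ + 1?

Multiply in GF(2)[x]: (x⁴ + x² + x + 1)·(x⁴ + x³) = x⁸ + x⁷ + x⁶ + x³.
Reduce using x⁶ ≡ x³ + 1 (mod x⁶ + x³ + 1).
Reduced: x⁵ + x⁴ + x² + x + 1.

1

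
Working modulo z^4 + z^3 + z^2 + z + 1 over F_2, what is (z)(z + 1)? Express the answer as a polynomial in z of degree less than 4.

z^2 + z

Multiply in F_2[z]: (z)·(z + 1) = z^2 + z.
Reduced: z^2 + z.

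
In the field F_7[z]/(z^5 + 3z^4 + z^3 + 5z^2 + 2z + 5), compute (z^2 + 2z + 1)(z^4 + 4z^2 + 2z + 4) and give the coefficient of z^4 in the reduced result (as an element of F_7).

Multiply in F_7[z]: (z^2 + 2z + 1)·(z^4 + 4z^2 + 2z + 4) = z^6 + 2z^5 + 5z^4 + 3z^3 + 5z^2 + 3z + 4.
Reduce using z^5 ≡ 4z^4 + 6z^3 + 2z^2 + 5z + 2 (mod z^5 + 3z^4 + z^3 + 5z^2 + 2z + 5).
Reduced: 6z^3 + z^2 + 2.

0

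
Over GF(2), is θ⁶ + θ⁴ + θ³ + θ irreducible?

No

Write h(θ) = θ⁶ + θ⁴ + θ³ + θ.
Check for roots in GF(2): h(0) = 0 → root; h(1) = 0 → root.
h(0) = 0, so (θ) divides h(θ); h is reducible.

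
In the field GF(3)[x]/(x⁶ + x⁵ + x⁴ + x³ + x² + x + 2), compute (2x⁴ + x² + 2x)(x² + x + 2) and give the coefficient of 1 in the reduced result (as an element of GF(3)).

2

Multiply in GF(3)[x]: (2x⁴ + x² + 2x)·(x² + x + 2) = 2x⁶ + 2x⁵ + 2x⁴ + x² + x.
Reduce using x⁶ ≡ 2x⁵ + 2x⁴ + 2x³ + 2x² + 2x + 1 (mod x⁶ + x⁵ + x⁴ + x³ + x² + x + 2).
Reduced: x³ + 2x² + 2x + 2.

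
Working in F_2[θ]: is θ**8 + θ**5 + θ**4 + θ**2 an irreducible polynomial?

Write h(θ) = θ**8 + θ**5 + θ**4 + θ**2.
Check for roots in F_2: h(0) = 0 → root; h(1) = 0 → root.
h(0) = 0, so (θ) divides h(θ); h is reducible.

No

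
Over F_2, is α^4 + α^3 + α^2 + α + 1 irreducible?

Write f(α) = α^4 + α^3 + α^2 + α + 1.
Check for roots in F_2: f(0) = 1; f(1) = 1.
No roots, so no linear factors.
Monic irreducibles of degree 2 over GF(2): α^2 + α + 1.
None of them divide f (all give nonzero remainder).
No irreducible factor of degree ≤ 2 exists, so f is irreducible over GF(2).

Yes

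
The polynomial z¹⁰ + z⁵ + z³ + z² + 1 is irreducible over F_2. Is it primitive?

Yes

Write f(z) = z¹⁰ + z⁵ + z³ + z² + 1.
|GF(2^10)^×| = 2^10 − 1 = 1023. Prime factorization: 1023 = 3·11·31.
f is primitive ⇔ z has order 1023 in GF(2)[z]/(f), i.e. z^(1023/q) ≠ 1 for each prime q | 1023.
z^(341) mod f = z⁹ + z⁷ + z³ + z + 1.
z^(93) mod f = z⁹ + z⁸ + z⁷ + z⁶ + z⁴ + 1.
z^(33) mod f = z⁷ + z⁵ + z³ + z² + z + 1.
None equal 1, so z has full order 1023; f is primitive.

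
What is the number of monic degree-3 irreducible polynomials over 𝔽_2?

The number of monic irreducibles of degree 3 over GF(2) is (1/3)·Σ_{d∣3} μ(3/d) 2^d.
Divisors of 3: 1, 3; μ(3/d) for each: -1, 1.
Σ = − 2^1 + 2^3 = 6.
N = 6/3 = 2.

2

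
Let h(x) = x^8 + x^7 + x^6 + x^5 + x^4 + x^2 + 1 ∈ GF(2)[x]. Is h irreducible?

Yes

Check for roots in GF(2): h(0) = 1; h(1) = 1.
No roots, so no linear factors.
Monic irreducibles of degree 2 over GF(2): x^2 + x + 1.
None of them divide h (all give nonzero remainder).
Monic irreducibles of degree 3 over GF(2): x^3 + x + 1, x^3 + x^2 + 1.
None of them divide h (all give nonzero remainder).
Monic irreducibles of degree 4 over GF(2): x^4 + x + 1, x^4 + x^3 + 1, x^4 + x^3 + x^2 + x + 1.
None of them divide h (all give nonzero remainder).
No irreducible factor of degree ≤ 4 exists, so h is irreducible over GF(2).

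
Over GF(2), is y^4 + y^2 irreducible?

Write h(y) = y^4 + y^2.
Check for roots in GF(2): h(0) = 0 → root; h(1) = 0 → root.
h(0) = 0, so (y) divides h(y); h is reducible.

No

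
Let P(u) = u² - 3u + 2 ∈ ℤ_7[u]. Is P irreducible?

No

Check for roots in ℤ_7: P(0) = 2; P(1) = 0 → root; P(2) = 0 → root; P(3) = 2; P(4) = 6; P(5) = 5; P(6) = 6.
P(1) = 0, so (u − 1) divides P(u); P is reducible.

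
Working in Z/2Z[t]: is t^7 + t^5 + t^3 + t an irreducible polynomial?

Write g(t) = t^7 + t^5 + t^3 + t.
Check for roots in Z/2Z: g(0) = 0 → root; g(1) = 0 → root.
g(0) = 0, so (t) divides g(t); g is reducible.

No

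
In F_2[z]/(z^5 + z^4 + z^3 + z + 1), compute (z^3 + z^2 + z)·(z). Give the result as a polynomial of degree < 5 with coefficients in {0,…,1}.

z^4 + z^3 + z^2

Multiply in F_2[z]: (z^3 + z^2 + z)·(z) = z^4 + z^3 + z^2.
Reduced: z^4 + z^3 + z^2.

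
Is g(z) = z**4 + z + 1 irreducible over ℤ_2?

Check for roots in ℤ_2: g(0) = 1; g(1) = 1.
No roots, so no linear factors.
Monic irreducibles of degree 2 over GF(2): z**2 + z + 1.
None of them divide g (all give nonzero remainder).
No irreducible factor of degree ≤ 2 exists, so g is irreducible over GF(2).

Yes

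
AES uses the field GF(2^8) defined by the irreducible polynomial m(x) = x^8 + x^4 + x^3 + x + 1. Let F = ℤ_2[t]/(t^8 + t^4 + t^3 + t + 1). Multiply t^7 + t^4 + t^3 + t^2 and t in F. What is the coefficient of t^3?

Multiply in ℤ_2[t]: (t^7 + t^4 + t^3 + t^2)·(t) = t^8 + t^5 + t^4 + t^3.
Reduce using t^8 ≡ t^4 + t^3 + t + 1 (mod t^8 + t^4 + t^3 + t + 1).
Reduced: t^5 + t + 1.

0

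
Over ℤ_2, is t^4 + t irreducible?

Write h(t) = t^4 + t.
Check for roots in ℤ_2: h(0) = 0 → root; h(1) = 0 → root.
h(0) = 0, so (t) divides h(t); h is reducible.

No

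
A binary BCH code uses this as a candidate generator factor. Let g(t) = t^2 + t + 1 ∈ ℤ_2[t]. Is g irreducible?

Yes

Check for roots in ℤ_2: g(0) = 1; g(1) = 1.
No roots. A degree-2 polynomial over a field with no linear factor is irreducible.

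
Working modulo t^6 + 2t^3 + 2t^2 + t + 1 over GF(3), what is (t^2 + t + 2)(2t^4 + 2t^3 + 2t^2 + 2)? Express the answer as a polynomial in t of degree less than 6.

Multiply in GF(3)[t]: (t^2 + t + 2)·(2t^4 + 2t^3 + 2t^2 + 2) = 2t^6 + t^5 + 2t^4 + 2t + 1.
Reduce using t^6 ≡ t^3 + t^2 + 2t + 2 (mod t^6 + 2t^3 + 2t^2 + t + 1).
Reduced: t^5 + 2t^4 + 2t^3 + 2t^2 + 2.

t^5 + 2t^4 + 2t^3 + 2t^2 + 2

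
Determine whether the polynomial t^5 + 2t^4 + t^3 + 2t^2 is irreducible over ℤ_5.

No

Write h(t) = t^5 + 2t^4 + t^3 + 2t^2.
Check for roots in ℤ_5: h(0) = 0 → root; h(1) = 1; h(2) = 0 → root; h(3) = 0 → root; h(4) = 2.
h(0) = 0, so (t) divides h(t); h is reducible.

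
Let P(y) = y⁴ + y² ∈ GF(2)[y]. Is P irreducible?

No

Check for roots in GF(2): P(0) = 0 → root; P(1) = 0 → root.
P(0) = 0, so (y) divides P(y); P is reducible.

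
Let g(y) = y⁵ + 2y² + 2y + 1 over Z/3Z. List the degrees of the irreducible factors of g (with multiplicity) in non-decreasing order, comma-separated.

1, 1, 1, 2

Roots in Z/3Z: g(0) = 1; g(1) = 0 → root; g(2) = 0 → root.
Linear factors from roots: (y + 2), (y + 1).
Complete factorization: g(y) = (y + 2)·(y + 1)^2·(y² + 2y + 2).
Factor degrees with multiplicity: 1 + 1 + 1 + 2 = 5.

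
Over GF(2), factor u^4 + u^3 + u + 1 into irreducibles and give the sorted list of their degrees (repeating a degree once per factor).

1, 1, 2

Write h(u) = u^4 + u^3 + u + 1.
Roots in GF(2): h(0) = 1; h(1) = 0 → root.
Linear factors from roots: (u + 1).
Complete factorization: h(u) = (u + 1)^2·(u^2 + u + 1).
Factor degrees with multiplicity: 1 + 1 + 2 = 4.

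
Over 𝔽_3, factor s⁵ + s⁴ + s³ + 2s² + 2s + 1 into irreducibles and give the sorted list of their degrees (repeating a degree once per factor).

Write f(s) = s⁵ + s⁴ + s³ + 2s² + 2s + 1.
Roots in 𝔽_3: f(0) = 1; f(1) = 2; f(2) = 0 → root.
Linear factors from roots: (s + 1).
Complete factorization: f(s) = (s + 1)·(s⁴ + s² + s + 1).
Factor degrees with multiplicity: 1 + 4 = 5.

1, 4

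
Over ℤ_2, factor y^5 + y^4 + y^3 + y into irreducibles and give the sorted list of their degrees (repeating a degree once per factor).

1, 1, 3

Write h(y) = y^5 + y^4 + y^3 + y.
Roots in ℤ_2: h(0) = 0 → root; h(1) = 0 → root.
Linear factors from roots: (y), (y + 1).
Complete factorization: h(y) = (y)·(y + 1)·(y^3 + y + 1).
Factor degrees with multiplicity: 1 + 1 + 3 = 5.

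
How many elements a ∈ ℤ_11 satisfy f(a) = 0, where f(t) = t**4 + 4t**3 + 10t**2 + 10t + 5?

2

Evaluate at each of the 11 elements of ℤ_11:
f(0) = 5; f(1) = 8; f(2) = 3; f(3) = 6; f(4) = 2; f(5) = 0 → root; f(6) = 0 → root; f(7) = 4; f(8) = 5; f(9) = 9; f(10) = 2.
Roots: {5, 6}.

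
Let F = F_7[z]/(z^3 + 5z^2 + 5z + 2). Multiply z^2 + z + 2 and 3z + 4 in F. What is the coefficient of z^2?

Multiply in F_7[z]: (z^2 + z + 2)·(3z + 4) = 3z^3 + 3z + 1.
Reduce using z^3 ≡ 2z^2 + 2z + 5 (mod z^3 + 5z^2 + 5z + 2).
Reduced: 6z^2 + 2z + 2.

6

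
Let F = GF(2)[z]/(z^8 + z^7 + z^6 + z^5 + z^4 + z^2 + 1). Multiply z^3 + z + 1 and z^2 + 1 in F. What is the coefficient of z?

1

Multiply in GF(2)[z]: (z^3 + z + 1)·(z^2 + 1) = z^5 + z^2 + z + 1.
Reduced: z^5 + z^2 + z + 1.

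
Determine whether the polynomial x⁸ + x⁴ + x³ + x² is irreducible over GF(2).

Write f(x) = x⁸ + x⁴ + x³ + x².
Check for roots in GF(2): f(0) = 0 → root; f(1) = 0 → root.
f(0) = 0, so (x) divides f(x); f is reducible.

No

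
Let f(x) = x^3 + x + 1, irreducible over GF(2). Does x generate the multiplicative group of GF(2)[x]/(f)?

Yes

|GF(2^3)^×| = 2^3 − 1 = 7. Prime factorization: 7 = 7.
f is primitive ⇔ x has order 7 in GF(2)[x]/(f), i.e. x^(7/q) ≠ 1 for each prime q | 7.
x^(1) mod f = x.
None equal 1, so x has full order 7; f is primitive.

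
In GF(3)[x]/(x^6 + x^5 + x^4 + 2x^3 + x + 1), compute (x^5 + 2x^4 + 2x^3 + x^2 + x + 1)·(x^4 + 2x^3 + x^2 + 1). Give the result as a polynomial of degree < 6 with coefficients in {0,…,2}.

x^5 + 2x^2 + 2x + 2

Multiply in GF(3)[x]: (x^5 + 2x^4 + 2x^3 + x^2 + x + 1)·(x^4 + 2x^3 + x^2 + 1) = x^9 + x^8 + x^7 + x^6 + 2x^3 + 2x^2 + x + 1.
Reduce using x^6 ≡ 2x^5 + 2x^4 + x^3 + 2x + 2 (mod x^6 + x^5 + x^4 + 2x^3 + x + 1).
Reduced: x^5 + 2x^2 + 2x + 2.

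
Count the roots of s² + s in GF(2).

2

Write h(s) = s² + s.
Evaluate at each of the 2 elements of GF(2):
h(0) = 0 → root; h(1) = 0 → root.
Roots: {0, 1}.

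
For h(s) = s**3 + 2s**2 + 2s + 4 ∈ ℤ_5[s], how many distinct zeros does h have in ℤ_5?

1

Evaluate at each of the 5 elements of ℤ_5:
h(0) = 4; h(1) = 4; h(2) = 4; h(3) = 0 → root; h(4) = 3.
Roots: {3}.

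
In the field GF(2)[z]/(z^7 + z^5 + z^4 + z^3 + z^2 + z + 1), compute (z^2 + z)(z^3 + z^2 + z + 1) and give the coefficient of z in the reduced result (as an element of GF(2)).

Multiply in GF(2)[z]: (z^2 + z)·(z^3 + z^2 + z + 1) = z^5 + z.
Reduced: z^5 + z.

1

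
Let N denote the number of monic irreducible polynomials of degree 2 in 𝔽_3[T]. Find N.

Gauss's count: N_{3}(2) = (1/2) Σ_{d|2} μ(2/d)·3^d.
Divisors of 2: 1, 2; μ(2/d) for each: -1, 1.
Σ = − 3^1 + 3^2 = 6.
N = 6/2 = 3.

3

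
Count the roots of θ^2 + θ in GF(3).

2

Write f(θ) = θ^2 + θ.
Evaluate at each of the 3 elements of GF(3):
f(0) = 0 → root; f(1) = 2; f(2) = 0 → root.
Roots: {0, 2}.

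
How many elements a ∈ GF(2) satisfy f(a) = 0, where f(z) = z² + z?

2

Evaluate at each of the 2 elements of GF(2):
f(0) = 0 → root; f(1) = 0 → root.
Roots: {0, 1}.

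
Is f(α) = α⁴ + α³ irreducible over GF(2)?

No

Check for roots in GF(2): f(0) = 0 → root; f(1) = 0 → root.
f(0) = 0, so (α) divides f(α); f is reducible.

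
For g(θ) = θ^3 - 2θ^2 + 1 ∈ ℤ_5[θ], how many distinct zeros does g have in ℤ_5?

Evaluate at each of the 5 elements of ℤ_5:
g(0) = 1; g(1) = 0 → root; g(2) = 1; g(3) = 0 → root; g(4) = 3.
Roots: {1, 3}.

2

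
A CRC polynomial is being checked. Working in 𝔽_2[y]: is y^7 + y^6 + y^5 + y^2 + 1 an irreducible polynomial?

Yes

Write f(y) = y^7 + y^6 + y^5 + y^2 + 1.
Check for roots in 𝔽_2: f(0) = 1; f(1) = 1.
No roots, so no linear factors.
Monic irreducibles of degree 2 over GF(2): y^2 + y + 1.
None of them divide f (all give nonzero remainder).
Monic irreducibles of degree 3 over GF(2): y^3 + y + 1, y^3 + y^2 + 1.
None of them divide f (all give nonzero remainder).
No irreducible factor of degree ≤ 3 exists, so f is irreducible over GF(2).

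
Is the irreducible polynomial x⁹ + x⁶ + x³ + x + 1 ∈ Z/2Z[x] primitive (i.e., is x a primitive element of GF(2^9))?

Write f(x) = x⁹ + x⁶ + x³ + x + 1.
|GF(2^9)^×| = 2^9 − 1 = 511. Prime factorization: 511 = 7·73.
f is primitive ⇔ x has order 511 in GF(2)[x]/(f), i.e. x^(511/q) ≠ 1 for each prime q | 511.
x^(73) mod f = 1
x^(7) mod f = x⁷.
Since x^(73) = 1, the order of x divides 73 < 511; not primitive.

No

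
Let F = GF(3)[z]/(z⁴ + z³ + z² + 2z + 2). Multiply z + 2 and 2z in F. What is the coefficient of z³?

0

Multiply in GF(3)[z]: (z + 2)·(2z) = 2z² + z.
Reduced: 2z² + z.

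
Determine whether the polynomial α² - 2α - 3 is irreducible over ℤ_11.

No

Write h(α) = α² - 2α - 3.
Check each element of ℤ_11 for a root: h(0)=8, h(1)=7, h(2)=8, h(3)=0, h(4)=5, h(5)=1, h(6)=10, h(7)=10, h(8)=1, h(9)=5, h(10)=0.
h(3) = 0, so (α − 3) divides h(α); h is reducible.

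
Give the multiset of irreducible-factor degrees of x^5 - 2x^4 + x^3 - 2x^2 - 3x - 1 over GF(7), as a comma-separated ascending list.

Write h(x) = x^5 - 2x^4 + x^3 - 2x^2 - 3x - 1.
Linear factors from roots: (x - 2).
Complete factorization: h(x) = (x - 2)·(x^2 + 3x - 2)·(x^2 - 3x - 2).
Factor degrees with multiplicity: 1 + 2 + 2 = 5.

1, 2, 2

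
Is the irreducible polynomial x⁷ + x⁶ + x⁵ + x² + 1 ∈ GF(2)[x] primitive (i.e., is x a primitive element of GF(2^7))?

Yes

Write f(x) = x⁷ + x⁶ + x⁵ + x² + 1.
|GF(2^7)^×| = 2^7 − 1 = 127. Prime factorization: 127 = 127.
f is primitive ⇔ x has order 127 in GF(2)[x]/(f), i.e. x^(127/q) ≠ 1 for each prime q | 127.
x^(1) mod f = x.
None equal 1, so x has full order 127; f is primitive.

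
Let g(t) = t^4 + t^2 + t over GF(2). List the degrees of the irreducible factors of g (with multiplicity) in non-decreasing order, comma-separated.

1, 3

Roots in GF(2): g(0) = 0 → root; g(1) = 1.
Linear factors from roots: (t).
Complete factorization: g(t) = (t)·(t^3 + t + 1).
Factor degrees with multiplicity: 1 + 3 = 4.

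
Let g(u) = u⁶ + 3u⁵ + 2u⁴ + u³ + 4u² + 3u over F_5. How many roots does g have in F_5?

2

Evaluate at each of the 5 elements of F_5:
g(0) = 0 → root; g(1) = 4; g(2) = 2; g(3) = 2; g(4) = 0 → root.
Roots: {0, 4}.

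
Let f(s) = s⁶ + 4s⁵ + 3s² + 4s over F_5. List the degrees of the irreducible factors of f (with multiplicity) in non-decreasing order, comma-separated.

Roots in F_5: f(0) = 0 → root; f(1) = 2; f(2) = 2; f(3) = 0 → root; f(4) = 1.
Linear factors from roots: (s), (s + 2).
Complete factorization: f(s) = (s)·(s + 2)^2·(s³ + s + 1).
Factor degrees with multiplicity: 1 + 1 + 1 + 3 = 6.

1, 1, 1, 3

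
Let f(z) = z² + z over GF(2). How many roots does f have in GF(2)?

2

Evaluate at each of the 2 elements of GF(2):
f(0) = 0 → root; f(1) = 0 → root.
Roots: {0, 1}.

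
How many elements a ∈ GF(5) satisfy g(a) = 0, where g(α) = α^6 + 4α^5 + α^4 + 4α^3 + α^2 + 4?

Evaluate at each of the 5 elements of GF(5):
g(0) = 4; g(1) = 0 → root; g(2) = 3; g(3) = 3; g(4) = 4.
Roots: {1}.

1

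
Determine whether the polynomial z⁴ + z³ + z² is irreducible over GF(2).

No

Write h(z) = z⁴ + z³ + z².
Check for roots in GF(2): h(0) = 0 → root; h(1) = 1.
h(0) = 0, so (z) divides h(z); h is reducible.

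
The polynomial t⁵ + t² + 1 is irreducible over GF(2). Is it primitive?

Write f(t) = t⁵ + t² + 1.
|GF(2^5)^×| = 2^5 − 1 = 31. Prime factorization: 31 = 31.
f is primitive ⇔ t has order 31 in GF(2)[t]/(f), i.e. t^(31/q) ≠ 1 for each prime q | 31.
t^(1) mod f = t.
None equal 1, so t has full order 31; f is primitive.

Yes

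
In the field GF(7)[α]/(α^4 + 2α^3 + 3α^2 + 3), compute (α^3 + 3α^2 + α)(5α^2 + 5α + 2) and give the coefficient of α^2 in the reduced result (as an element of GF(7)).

2

Multiply in GF(7)[α]: (α^3 + 3α^2 + α)·(5α^2 + 5α + 2) = 5α^5 + 6α^4 + α^3 + 4α^2 + 2α.
Reduce using α^4 ≡ 5α^3 + 4α^2 + 4 (mod α^4 + 2α^3 + 3α^2 + 3).
Reduced: α^3 + 2α^2 + α + 5.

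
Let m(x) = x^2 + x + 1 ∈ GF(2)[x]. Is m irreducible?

Check for roots in GF(2): m(0) = 1; m(1) = 1.
No roots. A degree-2 polynomial over a field with no linear factor is irreducible.

Yes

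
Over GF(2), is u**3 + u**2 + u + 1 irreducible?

Write P(u) = u**3 + u**2 + u + 1.
Check for roots in GF(2): P(0) = 1; P(1) = 0 → root.
P(1) = 0, so (u − 1) divides P(u); P is reducible.

No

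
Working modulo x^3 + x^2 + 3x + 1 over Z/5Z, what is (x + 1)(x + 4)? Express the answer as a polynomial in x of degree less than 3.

x^2 + 4

Multiply in Z/5Z[x]: (x + 1)·(x + 4) = x^2 + 4.
Reduced: x^2 + 4.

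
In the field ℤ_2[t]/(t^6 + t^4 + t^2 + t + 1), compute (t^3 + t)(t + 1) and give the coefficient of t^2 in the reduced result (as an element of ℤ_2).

Multiply in ℤ_2[t]: (t^3 + t)·(t + 1) = t^4 + t^3 + t^2 + t.
Reduced: t^4 + t^3 + t^2 + t.

1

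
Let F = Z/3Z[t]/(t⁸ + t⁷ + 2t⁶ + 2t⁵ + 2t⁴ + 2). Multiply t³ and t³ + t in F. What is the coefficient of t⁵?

0

Multiply in Z/3Z[t]: (t³)·(t³ + t) = t⁶ + t⁴.
Reduced: t⁶ + t⁴.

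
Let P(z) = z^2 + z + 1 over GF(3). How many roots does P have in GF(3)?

1

Evaluate at each of the 3 elements of GF(3):
P(0) = 1; P(1) = 0 → root; P(2) = 1.
Roots: {1}.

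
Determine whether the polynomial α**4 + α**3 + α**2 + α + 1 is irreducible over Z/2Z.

Yes

Write P(α) = α**4 + α**3 + α**2 + α + 1.
Check for roots in Z/2Z: P(0) = 1; P(1) = 1.
No roots, so no linear factors.
Monic irreducibles of degree 2 over GF(2): α**2 + α + 1.
None of them divide P (all give nonzero remainder).
No irreducible factor of degree ≤ 2 exists, so P is irreducible over GF(2).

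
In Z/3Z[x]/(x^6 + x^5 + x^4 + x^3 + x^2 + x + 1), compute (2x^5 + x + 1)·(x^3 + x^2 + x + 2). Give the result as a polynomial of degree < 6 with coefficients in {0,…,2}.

Multiply in Z/3Z[x]: (2x^5 + x + 1)·(x^3 + x^2 + x + 2) = 2x^8 + 2x^7 + 2x^6 + x^5 + x^4 + 2x^3 + 2x^2 + 2.
Reduce using x^6 ≡ 2x^5 + 2x^4 + 2x^3 + 2x^2 + 2x + 2 (mod x^6 + x^5 + x^4 + x^3 + x^2 + x + 1).
Reduced: 2x^5 + 2x^4 + 2.

2x^5 + 2x^4 + 2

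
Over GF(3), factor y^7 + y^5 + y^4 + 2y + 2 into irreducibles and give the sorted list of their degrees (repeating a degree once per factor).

7

Write h(y) = y^7 + y^5 + y^4 + 2y + 2.
Roots in GF(3): h(0) = 2; h(1) = 1; h(2) = 2.
Complete factorization: h(y) = (y^7 + y^5 + y^4 + 2y + 2).
Factor degrees with multiplicity: 7 = 7.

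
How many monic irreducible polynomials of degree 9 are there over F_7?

The number of monic irreducibles of degree 9 over GF(7) is (1/9)·Σ_{d∣9} μ(9/d) 7^d.
Divisors of 9: 1, 3, 9; μ(9/d) for each: 0, -1, 1.
Σ = − 7^3 + 7^9 = 40353264.
N = 40353264/9 = 4483696.

4483696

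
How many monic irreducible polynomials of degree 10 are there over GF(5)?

976248

Gauss's count: N_{5}(10) = (1/10) Σ_{d|10} μ(10/d)·5^d.
Divisors of 10: 1, 2, 5, 10; μ(10/d) for each: 1, -1, -1, 1.
Σ = 5^1 − 5^2 − 5^5 + 5^10 = 9762480.
N = 9762480/10 = 976248.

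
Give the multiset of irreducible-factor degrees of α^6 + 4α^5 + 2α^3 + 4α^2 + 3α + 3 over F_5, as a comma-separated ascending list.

Write h(α) = α^6 + 4α^5 + 2α^3 + 4α^2 + 3α + 3.
Roots in F_5: h(0) = 3; h(1) = 2; h(2) = 3; h(3) = 3; h(4) = 4.
Complete factorization: h(α) = (α^6 + 4α^5 + 2α^3 + 4α^2 + 3α + 3).
Factor degrees with multiplicity: 6 = 6.

6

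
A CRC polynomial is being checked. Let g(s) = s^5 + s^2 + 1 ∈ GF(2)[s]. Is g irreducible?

Yes

Check for roots in GF(2): g(0) = 1; g(1) = 1.
No roots, so no linear factors.
Monic irreducibles of degree 2 over GF(2): s^2 + s + 1.
None of them divide g (all give nonzero remainder).
No irreducible factor of degree ≤ 2 exists, so g is irreducible over GF(2).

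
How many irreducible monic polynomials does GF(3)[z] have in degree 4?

x^(3^4) − x is the product of all monic irreducibles of degree dividing 4; Möbius inversion gives N = (1/4) Σ μ(4/d)·3^d.
Divisors of 4: 1, 2, 4; μ(4/d) for each: 0, -1, 1.
Σ = − 3^2 + 3^4 = 72.
N = 72/4 = 18.

18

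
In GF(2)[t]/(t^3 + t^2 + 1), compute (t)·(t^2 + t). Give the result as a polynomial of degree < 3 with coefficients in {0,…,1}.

1

Multiply in GF(2)[t]: (t)·(t^2 + t) = t^3 + t^2.
Reduce using t^3 ≡ t^2 + 1 (mod t^3 + t^2 + 1).
Reduced: 1.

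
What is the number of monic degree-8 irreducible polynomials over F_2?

30

Gauss's count: N_{2}(8) = (1/8) Σ_{d|8} μ(8/d)·2^d.
Divisors of 8: 1, 2, 4, 8; μ(8/d) for each: 0, 0, -1, 1.
Σ = − 2^4 + 2^8 = 240.
N = 240/8 = 30.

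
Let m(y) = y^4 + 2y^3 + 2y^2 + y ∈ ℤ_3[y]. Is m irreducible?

No

Check for roots in ℤ_3: m(0) = 0 → root; m(1) = 0 → root; m(2) = 0 → root.
m(0) = 0, so (y) divides m(y); m is reducible.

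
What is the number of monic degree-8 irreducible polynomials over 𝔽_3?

x^(3^8) − x is the product of all monic irreducibles of degree dividing 8; Möbius inversion gives N = (1/8) Σ μ(8/d)·3^d.
Divisors of 8: 1, 2, 4, 8; μ(8/d) for each: 0, 0, -1, 1.
Σ = − 3^4 + 3^8 = 6480.
N = 6480/8 = 810.

810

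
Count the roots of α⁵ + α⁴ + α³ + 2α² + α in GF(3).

3

Write g(α) = α⁵ + α⁴ + α³ + 2α² + α.
Evaluate at each of the 3 elements of GF(3):
g(0) = 0 → root; g(1) = 0 → root; g(2) = 0 → root.
Roots: {0, 1, 2}.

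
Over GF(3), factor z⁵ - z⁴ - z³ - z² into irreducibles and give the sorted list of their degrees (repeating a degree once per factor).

1, 1, 3

Write g(z) = z⁵ - z⁴ - z³ - z².
Roots in GF(3): g(0) = 0 → root; g(1) = 1; g(2) = 1.
Linear factors from roots: (z).
Complete factorization: g(z) = (z)^2·(z³ - z² - z - 1).
Factor degrees with multiplicity: 1 + 1 + 3 = 5.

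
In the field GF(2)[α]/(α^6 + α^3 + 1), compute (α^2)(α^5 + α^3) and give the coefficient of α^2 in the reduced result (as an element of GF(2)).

Multiply in GF(2)[α]: (α^2)·(α^5 + α^3) = α^7 + α^5.
Reduce using α^6 ≡ α^3 + 1 (mod α^6 + α^3 + 1).
Reduced: α^5 + α^4 + α.

0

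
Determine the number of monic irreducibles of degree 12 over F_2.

x^(2^12) − x is the product of all monic irreducibles of degree dividing 12; Möbius inversion gives N = (1/12) Σ μ(12/d)·2^d.
Divisors of 12: 1, 2, 3, 4, 6, 12; μ(12/d) for each: 0, 1, 0, -1, -1, 1.
Σ = 2^2 − 2^4 − 2^6 + 2^12 = 4020.
N = 4020/12 = 335.

335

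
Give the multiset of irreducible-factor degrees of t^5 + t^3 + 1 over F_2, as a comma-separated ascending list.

5

Write h(t) = t^5 + t^3 + 1.
Roots in F_2: h(0) = 1; h(1) = 1.
Complete factorization: h(t) = (t^5 + t^3 + 1).
Factor degrees with multiplicity: 5 = 5.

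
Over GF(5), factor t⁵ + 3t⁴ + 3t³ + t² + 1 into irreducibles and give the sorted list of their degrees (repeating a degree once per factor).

Write f(t) = t⁵ + 3t⁴ + 3t³ + t² + 1.
Roots in GF(5): f(0) = 1; f(1) = 4; f(2) = 4; f(3) = 2; f(4) = 1.
Complete factorization: f(t) = (t² + 3)·(t³ + 3t² + 2).
Factor degrees with multiplicity: 2 + 3 = 5.

2, 3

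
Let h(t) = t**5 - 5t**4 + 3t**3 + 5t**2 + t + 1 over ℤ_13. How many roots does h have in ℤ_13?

Evaluate at each of the 13 elements of ℤ_13:
h(0) = 1; h(1) = 6; h(2) = 12; h(3) = 7; h(4) = 8; h(5) = 12; h(6) = 12; h(7) = 0 → root; h(8) = 9; h(9) = 12; h(10) = 3; h(11) = 0 → root; h(12) = 9.
Roots: {7, 11}.

2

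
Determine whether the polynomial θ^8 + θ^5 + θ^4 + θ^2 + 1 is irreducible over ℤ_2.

No

Write f(θ) = θ^8 + θ^5 + θ^4 + θ^2 + 1.
Check for roots in ℤ_2: f(0) = 1; f(1) = 1.
No roots, so no linear factors.
Monic irreducibles of degree 2 over GF(2): θ^2 + θ + 1.
θ^2 + θ + 1 divides f: f(θ) = (θ^2 + θ + 1)·(θ^6 + θ^5 + θ^2 + θ + 1).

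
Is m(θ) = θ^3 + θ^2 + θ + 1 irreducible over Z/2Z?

Check for roots in Z/2Z: m(0) = 1; m(1) = 0 → root.
m(1) = 0, so (θ − 1) divides m(θ); m is reducible.

No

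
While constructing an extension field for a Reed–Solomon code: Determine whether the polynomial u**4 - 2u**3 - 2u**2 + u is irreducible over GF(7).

No

Write P(u) = u**4 - 2u**3 - 2u**2 + u.
Check for roots in GF(7): P(0) = 0 → root; P(1) = 5; P(2) = 1; P(3) = 5; P(4) = 2; P(5) = 1; P(6) = 0 → root.
P(0) = 0, so (u) divides P(u); P is reducible.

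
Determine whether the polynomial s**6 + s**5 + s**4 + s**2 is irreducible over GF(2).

No

Write h(s) = s**6 + s**5 + s**4 + s**2.
Check for roots in GF(2): h(0) = 0 → root; h(1) = 0 → root.
h(0) = 0, so (s) divides h(s); h is reducible.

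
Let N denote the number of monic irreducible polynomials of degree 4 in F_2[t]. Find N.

By the necklace-counting formula, N_2(4) = (1/4) Σ_{d|4} μ(4/d)·2^d.
Divisors of 4: 1, 2, 4; μ(4/d) for each: 0, -1, 1.
Σ = − 2^2 + 2^4 = 12.
N = 12/4 = 3.

3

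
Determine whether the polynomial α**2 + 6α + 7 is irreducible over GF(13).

Yes

Write P(α) = α**2 + 6α + 7.
Check each element of GF(13) for a root: P(0)=7, P(1)=1, P(2)=10, P(3)=8, P(4)=8, P(5)=10, P(6)=1, P(7)=7, P(8)=2, P(9)=12, P(10)=11, P(11)=12, P(12)=2.
No roots. A degree-2 polynomial over a field with no linear factor is irreducible.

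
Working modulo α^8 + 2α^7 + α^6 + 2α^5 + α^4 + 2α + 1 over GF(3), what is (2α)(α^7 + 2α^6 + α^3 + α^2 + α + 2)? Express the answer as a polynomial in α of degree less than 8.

α^6 + 2α^5 + 2α^3 + 2α^2 + 1

Multiply in GF(3)[α]: (2α)·(α^7 + 2α^6 + α^3 + α^2 + α + 2) = 2α^8 + α^7 + 2α^4 + 2α^3 + 2α^2 + α.
Reduce using α^8 ≡ α^7 + 2α^6 + α^5 + 2α^4 + α + 2 (mod α^8 + 2α^7 + α^6 + 2α^5 + α^4 + 2α + 1).
Reduced: α^6 + 2α^5 + 2α^3 + 2α^2 + 1.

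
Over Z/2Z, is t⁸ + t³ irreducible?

Write g(t) = t⁸ + t³.
Check for roots in Z/2Z: g(0) = 0 → root; g(1) = 0 → root.
g(0) = 0, so (t) divides g(t); g is reducible.

No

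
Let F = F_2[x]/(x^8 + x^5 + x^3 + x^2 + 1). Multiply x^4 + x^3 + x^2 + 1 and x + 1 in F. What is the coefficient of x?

Multiply in F_2[x]: (x^4 + x^3 + x^2 + 1)·(x + 1) = x^5 + x^2 + x + 1.
Reduced: x^5 + x^2 + x + 1.

1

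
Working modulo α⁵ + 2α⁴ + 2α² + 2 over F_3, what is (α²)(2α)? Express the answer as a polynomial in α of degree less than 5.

Multiply in F_3[α]: (α²)·(2α) = 2α³.
Reduced: 2α³.

2α^3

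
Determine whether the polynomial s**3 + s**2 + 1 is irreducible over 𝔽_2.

Yes

Write g(s) = s**3 + s**2 + 1.
Check for roots in 𝔽_2: g(0) = 1; g(1) = 1.
No roots. A degree-3 polynomial over a field with no linear factor is irreducible.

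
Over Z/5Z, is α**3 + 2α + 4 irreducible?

Yes

Write f(α) = α**3 + 2α + 4.
Check for roots in Z/5Z: f(0) = 4; f(1) = 2; f(2) = 1; f(3) = 2; f(4) = 1.
No roots. A degree-3 polynomial over a field with no linear factor is irreducible.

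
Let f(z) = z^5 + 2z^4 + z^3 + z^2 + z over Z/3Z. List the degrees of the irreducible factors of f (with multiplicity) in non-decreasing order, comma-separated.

1, 1, 1, 2

Roots in Z/3Z: f(0) = 0 → root; f(1) = 0 → root; f(2) = 0 → root.
Linear factors from roots: (z), (z + 2), (z + 1).
Complete factorization: f(z) = (z)·(z + 1)·(z + 2)·(z^2 + 2z + 2).
Factor degrees with multiplicity: 1 + 1 + 1 + 2 = 5.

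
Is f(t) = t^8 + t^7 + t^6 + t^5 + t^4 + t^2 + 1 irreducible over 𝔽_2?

Yes

Check for roots in 𝔽_2: f(0) = 1; f(1) = 1.
No roots, so no linear factors.
Monic irreducibles of degree 2 over GF(2): t^2 + t + 1.
None of them divide f (all give nonzero remainder).
Monic irreducibles of degree 3 over GF(2): t^3 + t + 1, t^3 + t^2 + 1.
None of them divide f (all give nonzero remainder).
Monic irreducibles of degree 4 over GF(2): t^4 + t + 1, t^4 + t^3 + 1, t^4 + t^3 + t^2 + t + 1.
None of them divide f (all give nonzero remainder).
No irreducible factor of degree ≤ 4 exists, so f is irreducible over GF(2).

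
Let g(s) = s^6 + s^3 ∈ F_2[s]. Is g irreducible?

Check for roots in F_2: g(0) = 0 → root; g(1) = 0 → root.
g(0) = 0, so (s) divides g(s); g is reducible.

No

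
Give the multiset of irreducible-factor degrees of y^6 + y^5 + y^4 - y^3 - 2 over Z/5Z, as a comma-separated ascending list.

Write f(y) = y^6 + y^5 + y^4 - y^3 - 2.
Roots in Z/5Z: f(0) = 3; f(1) = 0 → root; f(2) = 2; f(3) = 4; f(4) = 0 → root.
Linear factors from roots: (y - 1), (y + 1).
Complete factorization: f(y) = (y + 1)·(y - 1)·(y^4 + y^3 + 2y^2 + 2).
Factor degrees with multiplicity: 1 + 1 + 4 = 6.

1, 1, 4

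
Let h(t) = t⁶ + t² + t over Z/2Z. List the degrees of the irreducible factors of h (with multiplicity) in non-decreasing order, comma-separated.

1, 2, 3

Roots in Z/2Z: h(0) = 0 → root; h(1) = 1.
Linear factors from roots: (t).
Complete factorization: h(t) = (t)·(t² + t + 1)·(t³ + t² + 1).
Factor degrees with multiplicity: 1 + 2 + 3 = 6.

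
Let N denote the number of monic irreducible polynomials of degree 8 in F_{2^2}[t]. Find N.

8160

x^(4^8) − x is the product of all monic irreducibles of degree dividing 8; Möbius inversion gives N = (1/8) Σ μ(8/d)·4^d.
Divisors of 8: 1, 2, 4, 8; μ(8/d) for each: 0, 0, -1, 1.
Σ = − 4^4 + 4^8 = 65280.
N = 65280/8 = 8160.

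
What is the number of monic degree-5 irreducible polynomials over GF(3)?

x^(3^5) − x is the product of all monic irreducibles of degree dividing 5; Möbius inversion gives N = (1/5) Σ μ(5/d)·3^d.
Divisors of 5: 1, 5; μ(5/d) for each: -1, 1.
Σ = − 3^1 + 3^5 = 240.
N = 240/5 = 48.

48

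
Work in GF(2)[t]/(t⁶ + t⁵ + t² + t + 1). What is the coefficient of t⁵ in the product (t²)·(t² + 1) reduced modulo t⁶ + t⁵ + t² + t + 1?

0

Multiply in GF(2)[t]: (t²)·(t² + 1) = t⁴ + t².
Reduced: t⁴ + t².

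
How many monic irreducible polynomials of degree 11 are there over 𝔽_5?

4438920

The number of monic irreducibles of degree 11 over GF(5) is (1/11)·Σ_{d∣11} μ(11/d) 5^d.
Divisors of 11: 1, 11; μ(11/d) for each: -1, 1.
Σ = − 5^1 + 5^11 = 48828120.
N = 48828120/11 = 4438920.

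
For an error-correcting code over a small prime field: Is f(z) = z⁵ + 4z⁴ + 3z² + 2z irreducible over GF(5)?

No

Check for roots in GF(5): f(0) = 0 → root; f(1) = 0 → root; f(2) = 2; f(3) = 0 → root; f(4) = 4.
f(0) = 0, so (z) divides f(z); f is reducible.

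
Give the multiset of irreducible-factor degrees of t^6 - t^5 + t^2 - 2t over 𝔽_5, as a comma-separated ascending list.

1, 1, 1, 3

Write g(t) = t^6 - t^5 + t^2 - 2t.
Roots in 𝔽_5: g(0) = 0 → root; g(1) = 4; g(2) = 2; g(3) = 4; g(4) = 0 → root.
Linear factors from roots: (t), (t + 1).
Complete factorization: g(t) = (t)·(t + 1)^2·(t^3 + 2t^2 - 2).
Factor degrees with multiplicity: 1 + 1 + 1 + 3 = 6.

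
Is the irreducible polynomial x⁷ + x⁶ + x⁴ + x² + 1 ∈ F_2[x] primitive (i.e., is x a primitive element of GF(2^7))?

Yes

Write f(x) = x⁷ + x⁶ + x⁴ + x² + 1.
|GF(2^7)^×| = 2^7 − 1 = 127. Prime factorization: 127 = 127.
f is primitive ⇔ x has order 127 in GF(2)[x]/(f), i.e. x^(127/q) ≠ 1 for each prime q | 127.
x^(1) mod f = x.
None equal 1, so x has full order 127; f is primitive.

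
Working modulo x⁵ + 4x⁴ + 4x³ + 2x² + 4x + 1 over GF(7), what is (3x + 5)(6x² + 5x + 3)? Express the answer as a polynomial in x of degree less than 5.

4x^3 + 3x^2 + 6x + 1

Multiply in GF(7)[x]: (3x + 5)·(6x² + 5x + 3) = 4x³ + 3x² + 6x + 1.
Reduced: 4x³ + 3x² + 6x + 1.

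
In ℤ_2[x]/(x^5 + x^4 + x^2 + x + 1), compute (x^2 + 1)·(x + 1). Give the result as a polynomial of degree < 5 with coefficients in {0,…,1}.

Multiply in ℤ_2[x]: (x^2 + 1)·(x + 1) = x^3 + x^2 + x + 1.
Reduced: x^3 + x^2 + x + 1.

x^3 + x^2 + x + 1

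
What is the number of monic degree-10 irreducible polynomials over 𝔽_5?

976248

The number of monic irreducibles of degree 10 over GF(5) is (1/10)·Σ_{d∣10} μ(10/d) 5^d.
Divisors of 10: 1, 2, 5, 10; μ(10/d) for each: 1, -1, -1, 1.
Σ = 5^1 − 5^2 − 5^5 + 5^10 = 9762480.
N = 9762480/10 = 976248.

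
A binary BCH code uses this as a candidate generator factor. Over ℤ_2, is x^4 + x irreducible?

No

Write h(x) = x^4 + x.
Check for roots in ℤ_2: h(0) = 0 → root; h(1) = 0 → root.
h(0) = 0, so (x) divides h(x); h is reducible.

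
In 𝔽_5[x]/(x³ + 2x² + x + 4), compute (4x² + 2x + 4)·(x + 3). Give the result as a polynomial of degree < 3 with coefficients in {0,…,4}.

x^2 + x + 1

Multiply in 𝔽_5[x]: (4x² + 2x + 4)·(x + 3) = 4x³ + 4x² + 2.
Reduce using x³ ≡ 3x² + 4x + 1 (mod x³ + 2x² + x + 4).
Reduced: x² + x + 1.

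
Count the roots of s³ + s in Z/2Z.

Write h(s) = s³ + s.
Evaluate at each of the 2 elements of Z/2Z:
h(0) = 0 → root; h(1) = 0 → root.
Roots: {0, 1}.

2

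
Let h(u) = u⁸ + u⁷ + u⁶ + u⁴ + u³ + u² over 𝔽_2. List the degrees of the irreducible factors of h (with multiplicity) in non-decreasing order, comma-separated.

1, 1, 1, 1, 1, 1, 2

Roots in 𝔽_2: h(0) = 0 → root; h(1) = 0 → root.
Linear factors from roots: (u), (u + 1).
Complete factorization: h(u) = (u)^2·(u + 1)^4·(u² + u + 1).
Factor degrees with multiplicity: 1 + 1 + 1 + 1 + 1 + 1 + 2 = 8.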